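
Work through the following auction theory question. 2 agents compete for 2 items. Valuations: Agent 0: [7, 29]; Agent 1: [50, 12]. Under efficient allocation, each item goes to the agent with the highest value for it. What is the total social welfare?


Step 1: For each item, find the maximum value among all agents.
Step 2: Item 0 -> Agent 1 (value 50)
Step 3: Item 1 -> Agent 0 (value 29)
Step 4: Total welfare = 50 + 29 = 79

79


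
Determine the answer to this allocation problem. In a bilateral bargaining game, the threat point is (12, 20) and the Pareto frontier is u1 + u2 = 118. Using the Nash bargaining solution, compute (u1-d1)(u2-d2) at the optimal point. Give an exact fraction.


Step 1: The Nash solution splits surplus symmetrically above the disagreement point
Step 2: u1 = (total + d1 - d2)/2 = (118 + 12 - 20)/2 = 55
Step 3: u2 = (total - d1 + d2)/2 = (118 - 12 + 20)/2 = 63
Step 4: Nash product = (55 - 12) * (63 - 20)
Step 5: = 43 * 43 = 1849

1849


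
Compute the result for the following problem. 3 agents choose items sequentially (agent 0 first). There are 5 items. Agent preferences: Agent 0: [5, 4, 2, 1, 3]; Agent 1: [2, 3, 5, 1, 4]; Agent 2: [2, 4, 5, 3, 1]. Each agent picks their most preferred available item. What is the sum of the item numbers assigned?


Step 1: Agent 0 picks item 5
Step 2: Agent 1 picks item 2
Step 3: Agent 2 picks item 4
Step 4: Sum = 5 + 2 + 4 = 11

11


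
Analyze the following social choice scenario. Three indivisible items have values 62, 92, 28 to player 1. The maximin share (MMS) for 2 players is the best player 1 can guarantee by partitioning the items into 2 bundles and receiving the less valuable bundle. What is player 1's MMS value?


Step 1: Item values = 62, 92, 28
Step 2: Enumerate all 2-bundle partitions and take the smaller bundle:
  Partition 1: {62} vs {92,28} -> bundles 62, 120; min = 62
  Partition 2: {92} vs {62,28} -> bundles 92, 90; min = 90
  Partition 3: {28} vs {62,92} -> bundles 28, 154; min = 28
Step 3: MMS = max(62, 90, 28) = 90

90


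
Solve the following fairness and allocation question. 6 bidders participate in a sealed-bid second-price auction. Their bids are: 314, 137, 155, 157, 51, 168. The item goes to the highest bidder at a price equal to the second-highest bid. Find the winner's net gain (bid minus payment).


Step 1: Sort bids in descending order: 314, 168, 157, 155, 137, 51
Step 2: The winning bid is the highest: 314
Step 3: The payment equals the second-highest bid: 168
Step 4: Surplus = winner's bid - payment = 314 - 168 = 146

146


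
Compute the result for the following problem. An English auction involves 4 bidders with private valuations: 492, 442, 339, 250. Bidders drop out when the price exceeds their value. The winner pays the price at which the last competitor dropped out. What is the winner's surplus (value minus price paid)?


Step 1: Identify the highest value: 492
Step 2: Identify the second-highest value: 442
Step 3: The final price = second-highest value = 442
Step 4: Surplus = 492 - 442 = 50

50


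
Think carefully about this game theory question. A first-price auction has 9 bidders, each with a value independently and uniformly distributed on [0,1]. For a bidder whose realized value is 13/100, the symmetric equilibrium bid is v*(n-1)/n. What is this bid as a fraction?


Step 1: The symmetric BNE bidding function is b(v) = v * (n-1) / n
Step 2: Substitute v = 13/100 and n = 9
Step 3: b = 13/100 * 8/9
Step 4: b = 26/225

26/225


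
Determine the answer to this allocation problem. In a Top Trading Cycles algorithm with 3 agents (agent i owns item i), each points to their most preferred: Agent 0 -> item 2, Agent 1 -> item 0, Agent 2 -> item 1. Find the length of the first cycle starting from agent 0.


Step 1: Trace the pointer graph from agent 0: 0 -> 2 -> 1 -> 0
Step 2: A cycle is detected when we revisit agent 0
Step 3: The cycle is: 0 -> 2 -> 1 -> 0
Step 4: Cycle length = 3

3


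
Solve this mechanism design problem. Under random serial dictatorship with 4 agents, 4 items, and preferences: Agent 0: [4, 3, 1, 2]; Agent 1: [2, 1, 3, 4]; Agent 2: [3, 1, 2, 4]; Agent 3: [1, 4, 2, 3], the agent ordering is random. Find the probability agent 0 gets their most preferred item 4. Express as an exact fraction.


Step 1: Agent 0 wants item 4
Step 2: There are 24 possible orderings of agents
Step 3: In 24 orderings, agent 0 gets item 4
Step 4: Probability = 24/24 = 1

1


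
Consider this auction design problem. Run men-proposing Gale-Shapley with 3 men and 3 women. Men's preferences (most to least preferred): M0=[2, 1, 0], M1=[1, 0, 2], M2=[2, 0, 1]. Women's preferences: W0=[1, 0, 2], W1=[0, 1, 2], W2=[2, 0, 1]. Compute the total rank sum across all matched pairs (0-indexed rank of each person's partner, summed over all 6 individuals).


Step 1: Run Gale-Shapley (men propose, women hold best offer):
  M0 proposes to W2; she accepts
  M1 proposes to W1; she accepts
  M2 proposes to W2; she switches from M0
  M0 proposes to W1; she switches from M1
  M1 proposes to W0; she accepts
Step 2: Final matching: W0-M1, W1-M0, W2-M2
Step 3: 0-indexed ranks (man's rank of his match, then woman's): 1 + 0 + 1 + 0 + 0 + 0
Step 4: Total rank sum = 2

2


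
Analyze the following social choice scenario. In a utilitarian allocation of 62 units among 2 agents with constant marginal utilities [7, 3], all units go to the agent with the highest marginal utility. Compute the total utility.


Step 1: The marginal utilities are [7, 3]
Step 2: The highest marginal utility is 7
Step 3: All 62 units go to that agent
Step 4: Total utility = 7 * 62 = 434

434


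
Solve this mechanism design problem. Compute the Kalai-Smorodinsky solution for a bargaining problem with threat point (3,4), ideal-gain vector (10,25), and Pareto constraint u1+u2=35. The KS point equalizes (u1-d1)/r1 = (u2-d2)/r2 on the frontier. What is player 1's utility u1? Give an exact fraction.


Step 1: At the KS point, (u1-d1)/r1 = (u2-d2)/r2 = t and u1+u2 = 35
Step 2: u1 = d1 + r1*t and u2 = d2 + r2*t, so (d1 + r1*t) + (d2 + r2*t) = 35
Step 3: t = (35 - 3 - 4)/(10 + 25) = 28/35 = 4/5
Step 4: u1 = d1 + r1*t = 3 + 10 * 4/5 = 11
Step 5: (Check: u2 = d2 + r2*t = 24; u1+u2 = 11 + 24 = 35, on the frontier.)

11


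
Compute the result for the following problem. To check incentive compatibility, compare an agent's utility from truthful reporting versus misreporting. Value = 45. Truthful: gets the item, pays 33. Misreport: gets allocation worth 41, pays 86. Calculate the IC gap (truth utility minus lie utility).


Step 1: U(truth) = value - payment = 45 - 33 = 12
Step 2: U(lie) = allocation - payment = 41 - 86 = -45
Step 3: IC gap = 12 - (-45) = 57

57


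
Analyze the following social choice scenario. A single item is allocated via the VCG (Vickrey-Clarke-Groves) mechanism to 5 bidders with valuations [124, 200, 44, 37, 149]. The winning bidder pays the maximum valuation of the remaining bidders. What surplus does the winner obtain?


Step 1: The winner is the agent with the highest value: agent 1 with value 200
Step 2: Values of other agents: [124, 44, 37, 149]
Step 3: VCG payment = max of others' values = 149
Step 4: Surplus = 200 - 149 = 51

51


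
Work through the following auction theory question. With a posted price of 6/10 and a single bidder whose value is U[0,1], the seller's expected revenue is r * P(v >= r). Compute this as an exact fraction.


Step 1: Posted price r = 3/5, value support [0,1]
Step 2: P(v >= r) = (1 - 3/5)/1 = 2/5
Step 3: Expected revenue = r * P(v >= r) = 3/5 * 2/5
Step 4: Revenue = 6/25

6/25


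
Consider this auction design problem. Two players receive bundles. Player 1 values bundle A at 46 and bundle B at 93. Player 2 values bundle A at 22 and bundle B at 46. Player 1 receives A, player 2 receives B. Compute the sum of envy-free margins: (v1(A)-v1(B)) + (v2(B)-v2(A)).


Step 1: Player 1's margin = v1(A) - v1(B) = 46 - 93 = -47
Step 2: Player 2's margin = v2(B) - v2(A) = 46 - 22 = 24
Step 3: Total margin = -47 + 24 = -23

-23


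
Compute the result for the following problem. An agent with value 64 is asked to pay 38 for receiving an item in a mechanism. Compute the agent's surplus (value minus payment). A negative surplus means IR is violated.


Step 1: Surplus = value - payment = 64 - 38 = 26
Step 2: IR is satisfied (surplus >= 0)

26


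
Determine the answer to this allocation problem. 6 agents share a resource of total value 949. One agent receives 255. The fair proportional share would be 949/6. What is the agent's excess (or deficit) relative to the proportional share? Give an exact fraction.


Step 1: Proportional share = 949/6
Step 2: Agent's actual allocation = 255
Step 3: Excess = 255 - 949/6 = 581/6

581/6


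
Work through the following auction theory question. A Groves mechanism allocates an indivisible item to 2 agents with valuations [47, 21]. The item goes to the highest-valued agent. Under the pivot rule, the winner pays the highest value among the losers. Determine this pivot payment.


Step 1: The efficient winner is agent 0 with value 47
Step 2: Other agents' values: [21]
Step 3: Pivot payment = max(others) = 21
Step 4: The winner pays 21

21


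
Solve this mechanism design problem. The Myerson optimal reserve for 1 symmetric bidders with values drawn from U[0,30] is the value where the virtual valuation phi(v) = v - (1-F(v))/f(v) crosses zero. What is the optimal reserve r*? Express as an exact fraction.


Step 1: For U[0,30], F(v) = v/30 and f(v) = 1/30
Step 2: phi(v) = v - (1 - v/30)/(1/30) = v - (30 - v) = 2v - 30
Step 3: Set phi(r*) = 0: 2r* - 30 = 0
Step 4: r* = 30/2 = 15 (the number of bidders n = 1 does not enter)

15


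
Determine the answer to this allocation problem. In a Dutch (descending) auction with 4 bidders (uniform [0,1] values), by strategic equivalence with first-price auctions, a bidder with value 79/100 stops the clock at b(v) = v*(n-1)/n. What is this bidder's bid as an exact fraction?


Step 1: Dutch auctions are strategically equivalent to first-price auctions
Step 2: The equilibrium bid is b(v) = v*(n-1)/n
Step 3: b = 79/100 * 3/4
Step 4: b = 237/400

237/400


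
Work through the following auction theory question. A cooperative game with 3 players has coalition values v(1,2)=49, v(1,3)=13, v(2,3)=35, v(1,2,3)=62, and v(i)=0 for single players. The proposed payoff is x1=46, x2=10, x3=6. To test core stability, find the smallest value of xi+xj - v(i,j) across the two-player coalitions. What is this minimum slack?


Step 1: Slack for coalition (1,2): x1+x2 - v12 = 56 - 49 = 7
Step 2: Slack for coalition (1,3): x1+x3 - v13 = 52 - 13 = 39
Step 3: Slack for coalition (2,3): x2+x3 - v23 = 16 - 35 = -19
Step 4: Minimum slack = min(7, 39, -19) = -19, attained by (2,3); coalition (2,3) can block (slack < 0), so the allocation is not in the core

-19


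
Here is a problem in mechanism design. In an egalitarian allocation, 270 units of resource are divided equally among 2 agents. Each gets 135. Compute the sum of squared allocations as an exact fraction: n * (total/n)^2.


Step 1: Each agent's share = 270/2 = 135
Step 2: Square of each share = (135)^2 = 18225
Step 3: Sum of squares = 2 * 18225 = 36450

36450


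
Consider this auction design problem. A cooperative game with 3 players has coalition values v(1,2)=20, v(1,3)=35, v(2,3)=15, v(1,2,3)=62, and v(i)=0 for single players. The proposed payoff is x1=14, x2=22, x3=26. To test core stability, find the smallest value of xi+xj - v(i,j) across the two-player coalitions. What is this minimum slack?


Step 1: Slack for coalition (1,2): x1+x2 - v12 = 36 - 20 = 16
Step 2: Slack for coalition (1,3): x1+x3 - v13 = 40 - 35 = 5
Step 3: Slack for coalition (2,3): x2+x3 - v23 = 48 - 15 = 33
Step 4: Minimum slack = min(16, 5, 33) = 5, attained by (1,3); no pair can gain by deviating, so the allocation is in the core

5


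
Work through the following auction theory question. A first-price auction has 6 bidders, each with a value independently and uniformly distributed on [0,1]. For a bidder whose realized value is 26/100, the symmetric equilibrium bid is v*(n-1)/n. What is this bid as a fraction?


Step 1: The symmetric BNE bidding function is b(v) = v * (n-1) / n
Step 2: Substitute v = 13/50 and n = 6
Step 3: b = 13/50 * 5/6
Step 4: b = 13/60

13/60


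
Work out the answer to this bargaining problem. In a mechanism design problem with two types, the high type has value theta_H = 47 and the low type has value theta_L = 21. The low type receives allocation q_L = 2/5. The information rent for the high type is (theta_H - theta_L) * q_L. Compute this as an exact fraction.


Step 1: theta_H - theta_L = 47 - 21 = 26
Step 2: Information rent = (theta_H - theta_L) * q_L
Step 3: = 26 * 2/5
Step 4: = 52/5

52/5


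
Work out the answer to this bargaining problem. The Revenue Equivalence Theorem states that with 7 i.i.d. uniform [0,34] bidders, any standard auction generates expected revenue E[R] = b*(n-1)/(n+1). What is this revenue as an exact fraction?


Step 1: By Revenue Equivalence, expected revenue = b*(n-1)/(n+1)
Step 2: Substituting n = 7, b = 34
Step 3: Revenue = 34*(7-1)/(7+1) = 34*6/8
Step 4: Revenue = 204/8 = 51/2

51/2


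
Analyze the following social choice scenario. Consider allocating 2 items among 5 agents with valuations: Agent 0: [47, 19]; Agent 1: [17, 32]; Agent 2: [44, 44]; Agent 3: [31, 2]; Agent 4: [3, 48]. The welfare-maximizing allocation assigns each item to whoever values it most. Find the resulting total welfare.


Step 1: For each item, find the maximum value among all agents.
Step 2: Item 0 -> Agent 0 (value 47)
Step 3: Item 1 -> Agent 4 (value 48)
Step 4: Total welfare = 47 + 48 = 95

95


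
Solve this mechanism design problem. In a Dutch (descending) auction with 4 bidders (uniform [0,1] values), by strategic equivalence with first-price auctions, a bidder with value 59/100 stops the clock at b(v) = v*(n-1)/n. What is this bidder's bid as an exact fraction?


Step 1: Dutch auctions are strategically equivalent to first-price auctions
Step 2: The equilibrium bid is b(v) = v*(n-1)/n
Step 3: b = 59/100 * 3/4
Step 4: b = 177/400

177/400


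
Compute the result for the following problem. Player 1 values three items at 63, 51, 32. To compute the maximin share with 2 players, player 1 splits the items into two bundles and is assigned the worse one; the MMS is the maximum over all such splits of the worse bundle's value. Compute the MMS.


Step 1: Item values = 63, 51, 32
Step 2: Enumerate all 2-bundle partitions and take the smaller bundle:
  Partition 1: {63} vs {51,32} -> bundles 63, 83; min = 63
  Partition 2: {51} vs {63,32} -> bundles 51, 95; min = 51
  Partition 3: {32} vs {63,51} -> bundles 32, 114; min = 32
Step 3: MMS = max(63, 51, 32) = 63

63


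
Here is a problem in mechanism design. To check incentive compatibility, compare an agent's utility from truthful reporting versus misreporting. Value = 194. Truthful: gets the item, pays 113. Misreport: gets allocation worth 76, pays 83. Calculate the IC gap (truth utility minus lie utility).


Step 1: U(truth) = value - payment = 194 - 113 = 81
Step 2: U(lie) = allocation - payment = 76 - 83 = -7
Step 3: IC gap = 81 - (-7) = 88

88


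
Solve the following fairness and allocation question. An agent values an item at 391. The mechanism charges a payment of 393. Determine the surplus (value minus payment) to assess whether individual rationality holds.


Step 1: Surplus = value - payment = 391 - 393 = -2
Step 2: IR is violated (surplus < 0)

-2


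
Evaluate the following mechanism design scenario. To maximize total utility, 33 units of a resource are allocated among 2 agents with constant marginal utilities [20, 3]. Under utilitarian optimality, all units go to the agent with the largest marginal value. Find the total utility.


Step 1: The marginal utilities are [20, 3]
Step 2: The highest marginal utility is 20
Step 3: All 33 units go to that agent
Step 4: Total utility = 20 * 33 = 660

660


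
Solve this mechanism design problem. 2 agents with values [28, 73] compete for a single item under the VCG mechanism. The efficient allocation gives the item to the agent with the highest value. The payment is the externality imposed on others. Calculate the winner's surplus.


Step 1: The winner is the agent with the highest value: agent 1 with value 73
Step 2: Values of other agents: [28]
Step 3: VCG payment = max of others' values = 28
Step 4: Surplus = 73 - 28 = 45

45


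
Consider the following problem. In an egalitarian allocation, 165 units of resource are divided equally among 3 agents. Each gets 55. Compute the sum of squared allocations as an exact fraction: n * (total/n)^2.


Step 1: Each agent's share = 165/3 = 55
Step 2: Square of each share = (55)^2 = 3025
Step 3: Sum of squares = 3 * 3025 = 9075

9075


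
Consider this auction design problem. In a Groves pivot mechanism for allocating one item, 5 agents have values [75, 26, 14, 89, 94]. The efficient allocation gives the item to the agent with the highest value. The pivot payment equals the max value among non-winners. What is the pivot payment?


Step 1: The efficient winner is agent 4 with value 94
Step 2: Other agents' values: [75, 26, 14, 89]
Step 3: Pivot payment = max(others) = 89
Step 4: The winner pays 89

89


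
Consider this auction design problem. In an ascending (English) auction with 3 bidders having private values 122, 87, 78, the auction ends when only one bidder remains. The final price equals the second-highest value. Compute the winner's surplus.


Step 1: Identify the highest value: 122
Step 2: Identify the second-highest value: 87
Step 3: The final price = second-highest value = 87
Step 4: Surplus = 122 - 87 = 35

35


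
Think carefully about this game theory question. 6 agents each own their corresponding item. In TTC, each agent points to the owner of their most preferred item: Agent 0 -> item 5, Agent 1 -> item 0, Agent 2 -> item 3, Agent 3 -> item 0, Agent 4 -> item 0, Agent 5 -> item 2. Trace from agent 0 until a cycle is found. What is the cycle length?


Step 1: Trace the pointer graph from agent 0: 0 -> 5 -> 2 -> 3 -> 0
Step 2: A cycle is detected when we revisit agent 0
Step 3: The cycle is: 0 -> 5 -> 2 -> 3 -> 0
Step 4: Cycle length = 4

4


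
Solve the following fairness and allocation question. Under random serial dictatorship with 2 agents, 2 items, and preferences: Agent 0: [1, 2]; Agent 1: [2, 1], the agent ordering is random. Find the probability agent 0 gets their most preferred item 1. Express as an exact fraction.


Step 1: Agent 0 wants item 1
Step 2: There are 2 possible orderings of agents
Step 3: In 2 orderings, agent 0 gets item 1
Step 4: Probability = 2/2 = 1

1


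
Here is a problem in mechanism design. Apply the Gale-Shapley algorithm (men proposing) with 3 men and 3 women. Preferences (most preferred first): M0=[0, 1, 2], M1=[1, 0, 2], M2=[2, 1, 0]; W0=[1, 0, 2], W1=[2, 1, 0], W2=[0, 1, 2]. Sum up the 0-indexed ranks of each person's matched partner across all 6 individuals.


Step 1: Run Gale-Shapley (men propose, women hold best offer):
  M0 proposes to W0; she accepts
  M1 proposes to W1; she accepts
  M2 proposes to W2; she accepts
Step 2: Final matching: W0-M0, W1-M1, W2-M2
Step 3: 0-indexed ranks (man's rank of his match, then woman's): 0 + 1 + 0 + 1 + 0 + 2
Step 4: Total rank sum = 4

4


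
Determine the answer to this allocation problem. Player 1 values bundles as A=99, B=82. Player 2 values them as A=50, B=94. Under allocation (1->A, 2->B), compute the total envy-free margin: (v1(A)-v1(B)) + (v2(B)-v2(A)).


Step 1: Player 1's margin = v1(A) - v1(B) = 99 - 82 = 17
Step 2: Player 2's margin = v2(B) - v2(A) = 94 - 50 = 44
Step 3: Total margin = 17 + 44 = 61

61


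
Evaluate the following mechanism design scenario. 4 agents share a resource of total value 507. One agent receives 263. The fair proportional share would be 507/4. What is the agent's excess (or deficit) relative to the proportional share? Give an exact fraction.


Step 1: Proportional share = 507/4
Step 2: Agent's actual allocation = 263
Step 3: Excess = 263 - 507/4 = 545/4

545/4


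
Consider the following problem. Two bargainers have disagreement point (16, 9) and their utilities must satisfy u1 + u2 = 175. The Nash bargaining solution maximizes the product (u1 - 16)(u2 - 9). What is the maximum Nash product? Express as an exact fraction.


Step 1: The Nash solution splits surplus symmetrically above the disagreement point
Step 2: u1 = (total + d1 - d2)/2 = (175 + 16 - 9)/2 = 91
Step 3: u2 = (total - d1 + d2)/2 = (175 - 16 + 9)/2 = 84
Step 4: Nash product = (91 - 16) * (84 - 9)
Step 5: = 75 * 75 = 5625

5625


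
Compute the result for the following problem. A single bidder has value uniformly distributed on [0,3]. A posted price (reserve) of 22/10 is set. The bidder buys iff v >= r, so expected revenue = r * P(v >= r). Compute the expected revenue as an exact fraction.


Step 1: Posted price r = 11/5, value support [0,3]
Step 2: P(v >= r) = (3 - 11/5)/3 = 4/15
Step 3: Expected revenue = r * P(v >= r) = 11/5 * 4/15
Step 4: Revenue = 44/75

44/75


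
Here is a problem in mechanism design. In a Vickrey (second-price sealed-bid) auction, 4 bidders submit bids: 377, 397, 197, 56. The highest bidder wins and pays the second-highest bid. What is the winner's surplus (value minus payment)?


Step 1: Sort bids in descending order: 397, 377, 197, 56
Step 2: The winning bid is the highest: 397
Step 3: The payment equals the second-highest bid: 377
Step 4: Surplus = winner's bid - payment = 397 - 377 = 20

20


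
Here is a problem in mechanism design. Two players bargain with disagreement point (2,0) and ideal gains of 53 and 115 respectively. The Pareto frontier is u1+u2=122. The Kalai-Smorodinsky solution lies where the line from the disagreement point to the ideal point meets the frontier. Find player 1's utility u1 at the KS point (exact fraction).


Step 1: At the KS point, (u1-d1)/r1 = (u2-d2)/r2 = t and u1+u2 = 122
Step 2: u1 = d1 + r1*t and u2 = d2 + r2*t, so (d1 + r1*t) + (d2 + r2*t) = 122
Step 3: t = (122 - 2 - 0)/(53 + 115) = 120/168 = 5/7
Step 4: u1 = d1 + r1*t = 2 + 53 * 5/7 = 279/7
Step 5: (Check: u2 = d2 + r2*t = 575/7; u1+u2 = 279/7 + 575/7 = 122, on the frontier.)

279/7


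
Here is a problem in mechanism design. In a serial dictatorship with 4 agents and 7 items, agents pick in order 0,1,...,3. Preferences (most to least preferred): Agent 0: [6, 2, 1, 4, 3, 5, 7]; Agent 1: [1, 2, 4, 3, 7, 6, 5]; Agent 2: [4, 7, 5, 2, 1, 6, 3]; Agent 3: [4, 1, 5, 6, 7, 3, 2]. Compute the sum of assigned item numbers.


Step 1: Agent 0 picks item 6
Step 2: Agent 1 picks item 1
Step 3: Agent 2 picks item 4
Step 4: Agent 3 picks item 5
Step 5: Sum = 6 + 1 + 4 + 5 = 16

16


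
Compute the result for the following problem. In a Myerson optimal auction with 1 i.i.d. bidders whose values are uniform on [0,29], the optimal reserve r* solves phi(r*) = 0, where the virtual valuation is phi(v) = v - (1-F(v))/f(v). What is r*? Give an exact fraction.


Step 1: For U[0,29], F(v) = v/29 and f(v) = 1/29
Step 2: phi(v) = v - (1 - v/29)/(1/29) = v - (29 - v) = 2v - 29
Step 3: Set phi(r*) = 0: 2r* - 29 = 0
Step 4: r* = 29/2 (the number of bidders n = 1 does not enter)

29/2


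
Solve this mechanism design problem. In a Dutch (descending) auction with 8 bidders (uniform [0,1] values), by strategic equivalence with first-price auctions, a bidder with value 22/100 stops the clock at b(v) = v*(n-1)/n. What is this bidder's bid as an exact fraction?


Step 1: Dutch auctions are strategically equivalent to first-price auctions
Step 2: The equilibrium bid is b(v) = v*(n-1)/n
Step 3: b = 11/50 * 7/8
Step 4: b = 77/400

77/400


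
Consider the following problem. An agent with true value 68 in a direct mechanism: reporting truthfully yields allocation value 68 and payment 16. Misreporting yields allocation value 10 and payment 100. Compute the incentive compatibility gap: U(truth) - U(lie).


Step 1: U(truth) = value - payment = 68 - 16 = 52
Step 2: U(lie) = allocation - payment = 10 - 100 = -90
Step 3: IC gap = 52 - (-90) = 142

142


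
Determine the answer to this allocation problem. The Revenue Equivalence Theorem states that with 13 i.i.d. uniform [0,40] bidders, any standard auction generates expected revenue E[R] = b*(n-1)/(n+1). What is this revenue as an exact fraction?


Step 1: By Revenue Equivalence, expected revenue = b*(n-1)/(n+1)
Step 2: Substituting n = 13, b = 40
Step 3: Revenue = 40*(13-1)/(13+1) = 40*12/14
Step 4: Revenue = 480/14 = 240/7

240/7


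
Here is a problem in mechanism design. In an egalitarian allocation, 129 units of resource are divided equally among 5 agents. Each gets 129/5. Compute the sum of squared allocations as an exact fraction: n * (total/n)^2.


Step 1: Each agent's share = 129/5
Step 2: Square of each share = (129/5)^2 = 16641/25
Step 3: Sum of squares = 5 * 16641/25 = 16641/5

16641/5


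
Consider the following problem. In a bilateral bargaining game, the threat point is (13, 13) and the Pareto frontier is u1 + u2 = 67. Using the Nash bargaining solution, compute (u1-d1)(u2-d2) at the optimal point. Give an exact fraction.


Step 1: The Nash solution splits surplus symmetrically above the disagreement point
Step 2: u1 = (total + d1 - d2)/2 = (67 + 13 - 13)/2 = 67/2
Step 3: u2 = (total - d1 + d2)/2 = (67 - 13 + 13)/2 = 67/2
Step 4: Nash product = (67/2 - 13) * (67/2 - 13)
Step 5: = 41/2 * 41/2 = 1681/4

1681/4


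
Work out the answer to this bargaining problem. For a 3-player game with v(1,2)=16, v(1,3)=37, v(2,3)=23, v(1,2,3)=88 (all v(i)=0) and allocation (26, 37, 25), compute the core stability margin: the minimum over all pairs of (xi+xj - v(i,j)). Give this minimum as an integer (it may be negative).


Step 1: Slack for coalition (1,2): x1+x2 - v12 = 63 - 16 = 47
Step 2: Slack for coalition (1,3): x1+x3 - v13 = 51 - 37 = 14
Step 3: Slack for coalition (2,3): x2+x3 - v23 = 62 - 23 = 39
Step 4: Minimum slack = min(47, 14, 39) = 14, attained by (1,3); no pair can gain by deviating, so the allocation is in the core

14


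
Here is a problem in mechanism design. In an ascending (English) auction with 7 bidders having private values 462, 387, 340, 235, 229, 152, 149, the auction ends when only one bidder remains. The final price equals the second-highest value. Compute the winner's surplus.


Step 1: Identify the highest value: 462
Step 2: Identify the second-highest value: 387
Step 3: The final price = second-highest value = 387
Step 4: Surplus = 462 - 387 = 75

75


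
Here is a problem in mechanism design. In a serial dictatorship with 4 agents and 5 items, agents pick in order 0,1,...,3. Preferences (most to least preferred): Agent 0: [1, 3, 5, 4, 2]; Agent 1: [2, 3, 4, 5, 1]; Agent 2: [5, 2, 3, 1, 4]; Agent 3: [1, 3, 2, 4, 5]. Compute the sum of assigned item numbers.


Step 1: Agent 0 picks item 1
Step 2: Agent 1 picks item 2
Step 3: Agent 2 picks item 5
Step 4: Agent 3 picks item 3
Step 5: Sum = 1 + 2 + 5 + 3 = 11

11


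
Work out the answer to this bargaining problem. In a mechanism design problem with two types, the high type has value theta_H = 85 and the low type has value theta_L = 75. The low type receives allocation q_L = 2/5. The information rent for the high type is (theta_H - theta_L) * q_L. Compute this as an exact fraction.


Step 1: theta_H - theta_L = 85 - 75 = 10
Step 2: Information rent = (theta_H - theta_L) * q_L
Step 3: = 10 * 2/5
Step 4: = 4

4


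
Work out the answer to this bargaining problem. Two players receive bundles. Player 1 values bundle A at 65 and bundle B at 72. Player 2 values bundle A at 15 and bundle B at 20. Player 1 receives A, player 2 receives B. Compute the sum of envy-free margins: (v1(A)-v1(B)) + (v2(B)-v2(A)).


Step 1: Player 1's margin = v1(A) - v1(B) = 65 - 72 = -7
Step 2: Player 2's margin = v2(B) - v2(A) = 20 - 15 = 5
Step 3: Total margin = -7 + 5 = -2

-2


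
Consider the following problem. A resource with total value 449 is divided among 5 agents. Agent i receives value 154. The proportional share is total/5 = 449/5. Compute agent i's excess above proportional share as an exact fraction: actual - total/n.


Step 1: Proportional share = 449/5
Step 2: Agent's actual allocation = 154
Step 3: Excess = 154 - 449/5 = 321/5

321/5


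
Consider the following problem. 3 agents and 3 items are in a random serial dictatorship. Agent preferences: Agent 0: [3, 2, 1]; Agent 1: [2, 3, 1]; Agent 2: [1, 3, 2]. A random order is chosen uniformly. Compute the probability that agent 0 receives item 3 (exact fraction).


Step 1: Agent 0 wants item 3
Step 2: There are 6 possible orderings of agents
Step 3: In 6 orderings, agent 0 gets item 3
Step 4: Probability = 6/6 = 1

1


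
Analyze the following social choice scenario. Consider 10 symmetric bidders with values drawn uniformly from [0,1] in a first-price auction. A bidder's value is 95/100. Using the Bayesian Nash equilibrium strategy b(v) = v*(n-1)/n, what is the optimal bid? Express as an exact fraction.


Step 1: The symmetric BNE bidding function is b(v) = v * (n-1) / n
Step 2: Substitute v = 19/20 and n = 10
Step 3: b = 19/20 * 9/10
Step 4: b = 171/200

171/200


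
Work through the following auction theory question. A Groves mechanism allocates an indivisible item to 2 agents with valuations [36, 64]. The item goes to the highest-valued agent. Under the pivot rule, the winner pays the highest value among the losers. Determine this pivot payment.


Step 1: The efficient winner is agent 1 with value 64
Step 2: Other agents' values: [36]
Step 3: Pivot payment = max(others) = 36
Step 4: The winner pays 36

36


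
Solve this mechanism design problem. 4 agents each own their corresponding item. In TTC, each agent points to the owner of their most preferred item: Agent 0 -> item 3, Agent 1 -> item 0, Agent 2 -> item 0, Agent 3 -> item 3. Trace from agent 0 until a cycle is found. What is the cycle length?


Step 1: Trace the pointer graph from agent 0: 0 -> 3 -> 3
Step 2: A cycle is detected when we revisit agent 3
Step 3: The cycle is: 3 -> 3
Step 4: Cycle length = 1

1


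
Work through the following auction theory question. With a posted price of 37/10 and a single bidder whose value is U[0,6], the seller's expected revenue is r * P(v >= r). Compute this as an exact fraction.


Step 1: Posted price r = 37/10, value support [0,6]
Step 2: P(v >= r) = (6 - 37/10)/6 = 23/60
Step 3: Expected revenue = r * P(v >= r) = 37/10 * 23/60
Step 4: Revenue = 851/600

851/600


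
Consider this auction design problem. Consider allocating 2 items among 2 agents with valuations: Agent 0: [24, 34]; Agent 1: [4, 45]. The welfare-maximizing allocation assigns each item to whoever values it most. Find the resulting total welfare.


Step 1: For each item, find the maximum value among all agents.
Step 2: Item 0 -> Agent 0 (value 24)
Step 3: Item 1 -> Agent 1 (value 45)
Step 4: Total welfare = 24 + 45 = 69

69


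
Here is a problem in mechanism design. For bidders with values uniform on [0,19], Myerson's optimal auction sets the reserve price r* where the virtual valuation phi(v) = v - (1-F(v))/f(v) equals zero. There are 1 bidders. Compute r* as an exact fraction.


Step 1: For U[0,19], F(v) = v/19 and f(v) = 1/19
Step 2: phi(v) = v - (1 - v/19)/(1/19) = v - (19 - v) = 2v - 19
Step 3: Set phi(r*) = 0: 2r* - 19 = 0
Step 4: r* = 19/2 (the number of bidders n = 1 does not enter)

19/2


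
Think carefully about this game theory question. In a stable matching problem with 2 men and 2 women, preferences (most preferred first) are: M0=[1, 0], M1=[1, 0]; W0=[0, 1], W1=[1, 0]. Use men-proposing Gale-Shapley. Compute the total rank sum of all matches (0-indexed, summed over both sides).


Step 1: Run Gale-Shapley (men propose, women hold best offer):
  M0 proposes to W1; she accepts
  M1 proposes to W1; she switches from M0
  M0 proposes to W0; she accepts
Step 2: Final matching: W0-M0, W1-M1
Step 3: 0-indexed ranks (man's rank of his match, then woman's): 1 + 0 + 0 + 0
Step 4: Total rank sum = 1

1


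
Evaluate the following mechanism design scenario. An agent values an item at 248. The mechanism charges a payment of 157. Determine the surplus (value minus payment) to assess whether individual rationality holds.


Step 1: Surplus = value - payment = 248 - 157 = 91
Step 2: IR is satisfied (surplus >= 0)

91


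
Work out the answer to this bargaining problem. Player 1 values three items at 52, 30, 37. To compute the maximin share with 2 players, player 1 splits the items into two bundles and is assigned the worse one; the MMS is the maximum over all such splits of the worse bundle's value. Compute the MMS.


Step 1: Item values = 52, 30, 37
Step 2: Enumerate all 2-bundle partitions and take the smaller bundle:
  Partition 1: {52} vs {30,37} -> bundles 52, 67; min = 52
  Partition 2: {30} vs {52,37} -> bundles 30, 89; min = 30
  Partition 3: {37} vs {52,30} -> bundles 37, 82; min = 37
Step 3: MMS = max(52, 30, 37) = 52

52


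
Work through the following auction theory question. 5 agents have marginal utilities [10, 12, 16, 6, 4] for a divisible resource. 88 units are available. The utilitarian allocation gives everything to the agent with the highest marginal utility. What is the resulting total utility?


Step 1: The marginal utilities are [10, 12, 16, 6, 4]
Step 2: The highest marginal utility is 16
Step 3: All 88 units go to that agent
Step 4: Total utility = 16 * 88 = 1408

1408


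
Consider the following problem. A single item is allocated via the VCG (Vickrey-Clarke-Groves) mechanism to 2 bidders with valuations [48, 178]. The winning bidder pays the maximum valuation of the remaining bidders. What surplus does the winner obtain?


Step 1: The winner is the agent with the highest value: agent 1 with value 178
Step 2: Values of other agents: [48]
Step 3: VCG payment = max of others' values = 48
Step 4: Surplus = 178 - 48 = 130

130


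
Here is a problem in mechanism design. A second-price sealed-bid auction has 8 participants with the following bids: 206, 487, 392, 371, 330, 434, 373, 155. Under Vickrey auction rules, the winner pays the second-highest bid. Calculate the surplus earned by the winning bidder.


Step 1: Sort bids in descending order: 487, 434, 392, 373, 371, 330, 206, 155
Step 2: The winning bid is the highest: 487
Step 3: The payment equals the second-highest bid: 434
Step 4: Surplus = winner's bid - payment = 487 - 434 = 53

53


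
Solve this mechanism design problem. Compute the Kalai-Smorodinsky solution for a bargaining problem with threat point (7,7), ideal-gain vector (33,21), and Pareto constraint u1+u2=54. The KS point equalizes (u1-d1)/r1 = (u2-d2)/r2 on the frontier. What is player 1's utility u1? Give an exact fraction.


Step 1: At the KS point, (u1-d1)/r1 = (u2-d2)/r2 = t and u1+u2 = 54
Step 2: u1 = d1 + r1*t and u2 = d2 + r2*t, so (d1 + r1*t) + (d2 + r2*t) = 54
Step 3: t = (54 - 7 - 7)/(33 + 21) = 40/54 = 20/27
Step 4: u1 = d1 + r1*t = 7 + 33 * 20/27 = 283/9
Step 5: (Check: u2 = d2 + r2*t = 203/9; u1+u2 = 283/9 + 203/9 = 54, on the frontier.)

283/9


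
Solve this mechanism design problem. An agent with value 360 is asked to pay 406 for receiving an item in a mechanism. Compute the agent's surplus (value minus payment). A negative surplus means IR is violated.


Step 1: Surplus = value - payment = 360 - 406 = -46
Step 2: IR is violated (surplus < 0)

-46


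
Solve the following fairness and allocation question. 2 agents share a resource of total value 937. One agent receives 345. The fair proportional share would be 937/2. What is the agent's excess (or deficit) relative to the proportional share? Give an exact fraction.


Step 1: Proportional share = 937/2
Step 2: Agent's actual allocation = 345
Step 3: Excess = 345 - 937/2 = -247/2

-247/2


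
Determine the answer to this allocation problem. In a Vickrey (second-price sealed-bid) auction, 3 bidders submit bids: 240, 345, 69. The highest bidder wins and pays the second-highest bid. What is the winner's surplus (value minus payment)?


Step 1: Sort bids in descending order: 345, 240, 69
Step 2: The winning bid is the highest: 345
Step 3: The payment equals the second-highest bid: 240
Step 4: Surplus = winner's bid - payment = 345 - 240 = 105

105


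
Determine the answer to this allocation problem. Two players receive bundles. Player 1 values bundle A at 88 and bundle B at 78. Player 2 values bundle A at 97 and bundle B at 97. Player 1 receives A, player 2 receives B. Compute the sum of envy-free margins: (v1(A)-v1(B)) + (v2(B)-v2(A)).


Step 1: Player 1's margin = v1(A) - v1(B) = 88 - 78 = 10
Step 2: Player 2's margin = v2(B) - v2(A) = 97 - 97 = 0
Step 3: Total margin = 10 + 0 = 10

10


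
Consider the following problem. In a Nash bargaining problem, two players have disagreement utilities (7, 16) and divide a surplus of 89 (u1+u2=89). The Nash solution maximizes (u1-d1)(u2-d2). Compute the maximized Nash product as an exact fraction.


Step 1: The Nash solution splits surplus symmetrically above the disagreement point
Step 2: u1 = (total + d1 - d2)/2 = (89 + 7 - 16)/2 = 40
Step 3: u2 = (total - d1 + d2)/2 = (89 - 7 + 16)/2 = 49
Step 4: Nash product = (40 - 7) * (49 - 16)
Step 5: = 33 * 33 = 1089

1089


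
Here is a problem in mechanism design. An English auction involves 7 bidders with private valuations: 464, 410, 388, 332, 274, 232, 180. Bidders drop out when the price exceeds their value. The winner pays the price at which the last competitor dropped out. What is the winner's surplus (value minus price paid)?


Step 1: Identify the highest value: 464
Step 2: Identify the second-highest value: 410
Step 3: The final price = second-highest value = 410
Step 4: Surplus = 464 - 410 = 54

54


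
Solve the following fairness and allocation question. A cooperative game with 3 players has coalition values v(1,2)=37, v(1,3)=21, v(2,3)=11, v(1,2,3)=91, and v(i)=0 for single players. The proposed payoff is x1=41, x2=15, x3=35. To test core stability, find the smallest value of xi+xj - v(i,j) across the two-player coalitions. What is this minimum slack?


Step 1: Slack for coalition (1,2): x1+x2 - v12 = 56 - 37 = 19
Step 2: Slack for coalition (1,3): x1+x3 - v13 = 76 - 21 = 55
Step 3: Slack for coalition (2,3): x2+x3 - v23 = 50 - 11 = 39
Step 4: Minimum slack = min(19, 55, 39) = 19, attained by (1,2); no pair can gain by deviating, so the allocation is in the core

19


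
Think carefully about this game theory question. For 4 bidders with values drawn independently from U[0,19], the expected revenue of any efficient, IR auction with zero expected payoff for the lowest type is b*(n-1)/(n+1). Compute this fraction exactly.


Step 1: By Revenue Equivalence, expected revenue = b*(n-1)/(n+1)
Step 2: Substituting n = 4, b = 19
Step 3: Revenue = 19*(4-1)/(4+1) = 19*3/5
Step 4: Revenue = 57/5

57/5


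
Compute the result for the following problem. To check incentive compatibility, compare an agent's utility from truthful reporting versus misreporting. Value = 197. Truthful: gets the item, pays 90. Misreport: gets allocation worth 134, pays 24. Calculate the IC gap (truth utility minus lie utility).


Step 1: U(truth) = value - payment = 197 - 90 = 107
Step 2: U(lie) = allocation - payment = 134 - 24 = 110
Step 3: IC gap = 107 - 110 = -3

-3


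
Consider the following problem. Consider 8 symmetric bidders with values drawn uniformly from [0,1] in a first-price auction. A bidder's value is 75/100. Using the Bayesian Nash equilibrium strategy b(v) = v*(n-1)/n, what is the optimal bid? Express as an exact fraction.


Step 1: The symmetric BNE bidding function is b(v) = v * (n-1) / n
Step 2: Substitute v = 3/4 and n = 8
Step 3: b = 3/4 * 7/8
Step 4: b = 21/32

21/32


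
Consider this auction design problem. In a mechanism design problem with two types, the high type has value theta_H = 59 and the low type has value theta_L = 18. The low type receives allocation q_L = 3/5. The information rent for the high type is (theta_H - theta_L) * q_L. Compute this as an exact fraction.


Step 1: theta_H - theta_L = 59 - 18 = 41
Step 2: Information rent = (theta_H - theta_L) * q_L
Step 3: = 41 * 3/5
Step 4: = 123/5

123/5
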